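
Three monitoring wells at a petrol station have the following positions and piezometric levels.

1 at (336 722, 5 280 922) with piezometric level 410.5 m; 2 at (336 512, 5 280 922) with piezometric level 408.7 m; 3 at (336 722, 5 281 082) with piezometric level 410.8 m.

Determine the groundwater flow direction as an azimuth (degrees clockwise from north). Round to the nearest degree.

258°

∂h/∂x = (408.7 − 410.5) / (336512 − 336722) = +0.008571
∂h/∂y = (410.8 − 410.5) / (5281082 − 5280922) = +0.001875
Flow direction (−∇h) has components (-0.008571 E, -0.001875 N).
Azimuth = atan2(E, N) = atan2(-0.008571, -0.001875) = 257.7° ≈ 258°.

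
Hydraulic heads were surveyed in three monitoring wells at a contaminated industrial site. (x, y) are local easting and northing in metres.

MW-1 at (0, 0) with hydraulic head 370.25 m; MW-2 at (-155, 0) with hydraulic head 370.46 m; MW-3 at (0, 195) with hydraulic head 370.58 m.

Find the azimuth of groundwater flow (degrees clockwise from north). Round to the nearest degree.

141°

∂h/∂x = (370.46 − 370.25) / (-155 − 0) = -0.001355
∂h/∂y = (370.58 − 370.25) / (195 − 0) = +0.001692
Flow direction (−∇h) has components (+0.001355 E, -0.001692 N).
Azimuth = atan2(E, N) = atan2(+0.001355, -0.001692) = 141.3° ≈ 141°.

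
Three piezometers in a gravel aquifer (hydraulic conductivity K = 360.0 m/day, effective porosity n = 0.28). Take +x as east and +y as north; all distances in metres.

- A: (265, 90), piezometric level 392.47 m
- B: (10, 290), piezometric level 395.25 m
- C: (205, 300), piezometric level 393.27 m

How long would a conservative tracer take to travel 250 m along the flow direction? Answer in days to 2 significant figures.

Three-point gradient (reference A): Δ to B = (-255, 200, +2.78), Δ to C = (-60, 210, +0.80).
∂h/∂x = -0.01020, ∂h/∂y = +0.0008953 (det = -41550).
|∇h| = √(-0.01020² + 0.0008953²) = 0.01024
Seepage velocity v = K·i/n = 360.0 × 0.01024 / 0.28 = 13.17 m/day.
t = 250 / 13.17 = 18.98 days.

19 days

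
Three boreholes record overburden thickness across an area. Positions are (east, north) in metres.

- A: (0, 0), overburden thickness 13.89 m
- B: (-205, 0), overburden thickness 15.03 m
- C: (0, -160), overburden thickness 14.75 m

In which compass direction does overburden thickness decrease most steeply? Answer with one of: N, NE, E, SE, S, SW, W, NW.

∂d/∂x = (15.03 − 13.89) / (-205 − 0) = -0.005561
∂d/∂y = (14.75 − 13.89) / (-160 − 0) = -0.005375
Steepest decrease is along −∇f = (+0.005561 E, +0.005375 N) → northeast.

NE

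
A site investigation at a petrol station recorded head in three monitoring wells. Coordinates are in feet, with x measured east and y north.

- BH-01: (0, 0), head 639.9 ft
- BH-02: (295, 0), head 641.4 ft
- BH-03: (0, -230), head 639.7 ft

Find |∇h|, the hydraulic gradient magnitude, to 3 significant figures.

0.00516

∂h/∂x = (641.4 − 639.9) / (295 − 0) = +0.005085
∂h/∂y = (639.7 − 639.9) / (-230 − 0) = +0.0008696
|∇h| = √(0.005085² + 0.0008696²) = 0.005159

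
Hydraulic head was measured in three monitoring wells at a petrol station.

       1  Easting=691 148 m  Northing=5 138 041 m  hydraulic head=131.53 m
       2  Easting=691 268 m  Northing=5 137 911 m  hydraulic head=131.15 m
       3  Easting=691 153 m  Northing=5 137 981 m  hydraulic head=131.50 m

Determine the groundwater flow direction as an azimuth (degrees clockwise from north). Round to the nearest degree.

095°

With h = a·x + b·y + c and 1 as origin, the differences give:
  120·a + (-130)·b = -0.38
  5·a + (-60)·b = -0.03
Eliminate b (×(-60) and ×(-130), subtract): -6550·a = 18.900 → a = ∂h/∂x = -0.002885
Back-substitute: b = ∂h/∂y = +0.0002595.
Flow direction (−∇h) has components (+0.002885 E, -0.0002595 N).
Azimuth = atan2(E, N) = atan2(+0.002885, -0.0002595) = 95.1° ≈ 095°.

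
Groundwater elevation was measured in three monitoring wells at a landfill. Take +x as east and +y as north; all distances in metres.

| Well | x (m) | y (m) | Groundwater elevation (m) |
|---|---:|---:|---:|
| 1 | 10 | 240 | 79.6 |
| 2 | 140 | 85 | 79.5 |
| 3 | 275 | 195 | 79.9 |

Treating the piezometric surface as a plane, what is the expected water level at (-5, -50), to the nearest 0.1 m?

79.0 m

Taking 1 as reference: 2−1 = (130, -155, -0.1); 3−1 = (265, -45, +0.3).
Solve a·Δx + b·Δy = Δh: det = 130·(-45) − 265·(-155) = 35225.
∂h/∂x = [(-0.1)·(-45) − (+0.3)·(-155)] / 35225 = +0.001448
∂h/∂y = [130·(+0.3) − 265·(-0.1)] / 35225 = +0.001859
h(-5, -50) = 79.6 + (+0.001448)·(-15) + (+0.001859)·(-290) = 79.6 -0.022 -0.539 = 79.039 m.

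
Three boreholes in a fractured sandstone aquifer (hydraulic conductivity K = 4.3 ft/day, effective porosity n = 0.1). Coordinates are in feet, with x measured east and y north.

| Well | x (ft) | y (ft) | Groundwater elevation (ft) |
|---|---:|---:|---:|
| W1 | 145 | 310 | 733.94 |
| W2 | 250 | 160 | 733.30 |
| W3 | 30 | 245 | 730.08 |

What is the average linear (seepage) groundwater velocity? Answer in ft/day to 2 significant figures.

With h = a·x + b·y + c and W1 as origin, the differences give:
  105·a + (-150)·b = -0.64
  (-115)·a + (-65)·b = -3.86
Eliminate b (×(-65) and ×(-150), subtract): -24075·a = -537.400 → a = ∂h/∂x = +0.02232
Back-substitute: b = ∂h/∂y = +0.01989.
|∇h| = √(0.02232² + 0.01989²) = 0.0299
Seepage velocity v = K·i/n = 4.3 × 0.0299 / 0.1 = 1.286 ft/day.

1.3 ft/day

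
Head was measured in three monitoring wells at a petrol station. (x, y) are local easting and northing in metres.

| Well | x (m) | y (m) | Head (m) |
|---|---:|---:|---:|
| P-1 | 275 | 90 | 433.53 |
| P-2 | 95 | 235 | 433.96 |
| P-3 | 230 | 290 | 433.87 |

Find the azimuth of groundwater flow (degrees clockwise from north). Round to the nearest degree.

Differences from P-1: to P-2 (Δx, Δy, Δh) = (-180, 145, +0.43); to P-3 = (-45, 200, +0.34).
Determinant of the coordinate differences = (-180)·200 − (-45)·145 = -29475.
∂h/∂x = [(+0.43)·200 − (+0.34)·145] / -29475 = -0.001245
∂h/∂y = [(-180)·(+0.34) − (-45)·(+0.43)] / -29475 = +0.001420
Flow direction (−∇h) has components (+0.001245 E, -0.001420 N).
Azimuth = atan2(E, N) = atan2(+0.001245, -0.001420) = 138.8° ≈ 139°.

139°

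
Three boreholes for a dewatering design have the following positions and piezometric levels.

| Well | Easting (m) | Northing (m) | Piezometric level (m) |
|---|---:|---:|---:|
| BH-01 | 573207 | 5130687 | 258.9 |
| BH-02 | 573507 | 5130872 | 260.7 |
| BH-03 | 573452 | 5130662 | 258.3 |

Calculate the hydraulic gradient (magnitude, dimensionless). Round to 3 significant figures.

0.0118

With h = a·x + b·y + c and BH-01 as origin, the differences give:
  300·a + 185·b = +1.8
  245·a + (-25)·b = -0.6
Eliminate b (×(-25) and ×185, subtract): -52825·a = 66.00 → a = ∂h/∂x = -0.001249
Back-substitute: b = ∂h/∂y = +0.01176.
|∇h| = √(-0.001249² + 0.01176²) = 0.01183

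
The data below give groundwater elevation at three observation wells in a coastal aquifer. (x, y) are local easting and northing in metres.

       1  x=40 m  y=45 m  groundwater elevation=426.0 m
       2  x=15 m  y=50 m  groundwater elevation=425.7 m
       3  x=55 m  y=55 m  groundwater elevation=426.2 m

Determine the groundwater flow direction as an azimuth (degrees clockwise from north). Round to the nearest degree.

Differences from 1: to 2 (Δx, Δy, Δh) = (-25, 5, -0.3); to 3 = (15, 10, +0.2).
Solve a·Δx + b·Δy = Δh: det = (-25)·10 − 15·5 = -325.
∂h/∂x = [(-0.3)·10 − (+0.2)·5] / -325 = +0.01231
∂h/∂y = [(-25)·(+0.2) − 15·(-0.3)] / -325 = +0.001538
Flow direction (−∇h) has components (-0.01231 E, -0.001538 N).
Azimuth = atan2(E, N) = atan2(-0.01231, -0.001538) = 262.9° ≈ 263°.

263°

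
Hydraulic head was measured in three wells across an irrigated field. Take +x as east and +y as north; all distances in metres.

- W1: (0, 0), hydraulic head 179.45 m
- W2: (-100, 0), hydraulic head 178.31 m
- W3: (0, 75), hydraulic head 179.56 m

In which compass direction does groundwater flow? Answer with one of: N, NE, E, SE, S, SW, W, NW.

∂h/∂x = (178.31 − 179.45) / (-100 − 0) = +0.01140
∂h/∂y = (179.56 − 179.45) / (75 − 0) = +0.001467
Flow = −∇h = (-0.01140 east, -0.001467 north), which points west.

W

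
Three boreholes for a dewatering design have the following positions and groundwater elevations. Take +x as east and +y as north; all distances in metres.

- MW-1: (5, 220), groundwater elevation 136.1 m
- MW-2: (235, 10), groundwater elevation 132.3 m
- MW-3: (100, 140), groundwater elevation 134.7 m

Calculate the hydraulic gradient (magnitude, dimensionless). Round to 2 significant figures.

Differences from MW-1: to MW-2 (Δx, Δy, Δh) = (230, -210, -3.8); to MW-3 = (95, -80, -1.4).
Solve a·Δx + b·Δy = Δh: det = 230·(-80) − 95·(-210) = 1550.
∂h/∂x = [(-3.8)·(-80) − (-1.4)·(-210)] / 1550 = +0.006452
∂h/∂y = [230·(-1.4) − 95·(-3.8)] / 1550 = +0.02516
|∇h| = √(0.006452² + 0.02516²) = 0.02597

0.026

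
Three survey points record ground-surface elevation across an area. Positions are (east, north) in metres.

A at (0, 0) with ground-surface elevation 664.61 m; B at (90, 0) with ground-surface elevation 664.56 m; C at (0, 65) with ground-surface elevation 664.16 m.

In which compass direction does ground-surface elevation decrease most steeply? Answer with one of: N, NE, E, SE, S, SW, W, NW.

∂z/∂x = (664.56 − 664.61) / (90 − 0) = -0.0005556
∂z/∂y = (664.16 − 664.61) / (65 − 0) = -0.006923
Steepest decrease is along −∇f = (+0.0005556 E, +0.006923 N) → north.

N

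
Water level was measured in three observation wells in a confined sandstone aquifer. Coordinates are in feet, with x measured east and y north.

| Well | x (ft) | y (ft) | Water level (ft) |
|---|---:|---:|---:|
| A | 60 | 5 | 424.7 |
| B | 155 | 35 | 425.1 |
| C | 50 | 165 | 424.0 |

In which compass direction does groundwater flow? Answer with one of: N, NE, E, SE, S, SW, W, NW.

Taking A as reference: B−A = (95, 30, +0.4); C−A = (-10, 160, -0.7).
Determinant of the coordinate differences = 95·160 − (-10)·30 = 15500.
∂h/∂x = [(+0.4)·160 − (-0.7)·30] / 15500 = +0.005484
∂h/∂y = [95·(-0.7) − (-10)·(+0.4)] / 15500 = -0.004032
Flow = −∇h = (-0.005484 east, +0.004032 north), which points northwest.

NW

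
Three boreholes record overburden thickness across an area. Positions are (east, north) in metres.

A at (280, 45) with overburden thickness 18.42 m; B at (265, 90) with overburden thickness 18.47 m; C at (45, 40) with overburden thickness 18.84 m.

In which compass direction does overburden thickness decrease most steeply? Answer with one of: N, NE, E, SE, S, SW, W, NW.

With d = a·x + b·y + c and A as origin, the differences give:
  (-15)·a + 45·b = +0.05
  (-235)·a + (-5)·b = +0.42
Eliminate b (×(-5) and ×45, subtract): 10650·a = -19.150 → a = ∂d/∂x = -0.001798
Back-substitute: b = ∂d/∂y = +0.0005117.
Steepest decrease is along −∇f = (+0.001798 E, -0.0005117 N) → east.

E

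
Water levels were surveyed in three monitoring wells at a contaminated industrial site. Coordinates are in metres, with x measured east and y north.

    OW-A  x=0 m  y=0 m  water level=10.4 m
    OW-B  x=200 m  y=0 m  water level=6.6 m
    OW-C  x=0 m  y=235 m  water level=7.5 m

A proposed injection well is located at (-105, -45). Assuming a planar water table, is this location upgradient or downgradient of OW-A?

upgradient

∂h/∂x = (6.6 − 10.4) / (200 − 0) = -0.01900
∂h/∂y = (7.5 − 10.4) / (235 − 0) = -0.01234
Head at (-105, -45) = 10.4 + (-0.01900)·(-105) + (-0.01234)·(-45) = 12.95 m.
That is higher than the 10.4 m at OW-A, so the point is upgradient.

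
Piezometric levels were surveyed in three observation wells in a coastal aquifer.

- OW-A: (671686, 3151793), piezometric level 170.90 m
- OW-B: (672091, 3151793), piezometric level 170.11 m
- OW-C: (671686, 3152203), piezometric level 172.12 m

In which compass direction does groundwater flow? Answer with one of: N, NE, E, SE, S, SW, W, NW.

∂h/∂x = (170.11 − 170.90) / (672091 − 671686) = -0.001951
∂h/∂y = (172.12 − 170.90) / (3152203 − 3151793) = +0.002976
Flow = −∇h = (+0.001951 east, -0.002976 north), which points southeast.

SE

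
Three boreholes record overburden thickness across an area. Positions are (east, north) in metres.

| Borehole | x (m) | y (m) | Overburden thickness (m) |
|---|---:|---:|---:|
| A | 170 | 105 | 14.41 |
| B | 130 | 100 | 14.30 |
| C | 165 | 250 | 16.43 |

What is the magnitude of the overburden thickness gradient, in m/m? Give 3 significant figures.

Differences from A: to B (Δx, Δy, Δh) = (-40, -5, -0.11); to C = (-5, 145, +2.02).
Solve a·Δx + b·Δy = Δd: det = (-40)·145 − (-5)·(-5) = -5825.
∂d/∂x = [(-0.11)·145 − (+2.02)·(-5)] / -5825 = +0.001004
∂d/∂y = [(-40)·(+2.02) − (-5)·(-0.11)] / -5825 = +0.01397
|∇f| = √(0.001004² + 0.01397²) = 0.01401 m/m

0.0140 m/m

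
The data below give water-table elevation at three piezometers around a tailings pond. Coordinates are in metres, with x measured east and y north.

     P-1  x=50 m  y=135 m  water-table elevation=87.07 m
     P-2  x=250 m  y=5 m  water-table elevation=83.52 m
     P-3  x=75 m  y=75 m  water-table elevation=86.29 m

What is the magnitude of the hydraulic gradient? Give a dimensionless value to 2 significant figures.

Taking P-1 as reference: P-2−P-1 = (200, -130, -3.55); P-3−P-1 = (25, -60, -0.78).
Determinant of the coordinate differences = 200·(-60) − 25·(-130) = -8750.
∂h/∂x = [(-3.55)·(-60) − (-0.78)·(-130)] / -8750 = -0.01275
∂h/∂y = [200·(-0.78) − 25·(-3.55)] / -8750 = +0.007686
|∇h| = √(-0.01275² + 0.007686²) = 0.01489

0.015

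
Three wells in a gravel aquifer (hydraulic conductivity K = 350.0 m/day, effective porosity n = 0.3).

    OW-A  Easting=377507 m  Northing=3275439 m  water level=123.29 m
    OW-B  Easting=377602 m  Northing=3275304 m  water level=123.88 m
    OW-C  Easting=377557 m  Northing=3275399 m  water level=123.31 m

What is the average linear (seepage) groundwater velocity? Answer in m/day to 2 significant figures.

Taking OW-A as reference: OW-B−OW-A = (95, -135, +0.59); OW-C−OW-A = (50, -40, +0.02).
Solve a·Δx + b·Δy = Δh: det = 95·(-40) − 50·(-135) = 2950.
∂h/∂x = [(+0.59)·(-40) − (+0.02)·(-135)] / 2950 = -0.007085
∂h/∂y = [95·(+0.02) − 50·(+0.59)] / 2950 = -0.009356
|∇h| = √(-0.007085² + -0.009356²) = 0.01174
Seepage velocity v = K·i/n = 350.0 × 0.01174 / 0.3 = 13.7 m/day.

14 m/day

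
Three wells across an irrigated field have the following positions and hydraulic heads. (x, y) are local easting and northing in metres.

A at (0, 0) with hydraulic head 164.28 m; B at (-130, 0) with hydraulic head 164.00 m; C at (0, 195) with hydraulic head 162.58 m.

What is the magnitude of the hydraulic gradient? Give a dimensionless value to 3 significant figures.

0.00898

∂h/∂x = (164.00 − 164.28) / (-130 − 0) = +0.002154
∂h/∂y = (162.58 − 164.28) / (195 − 0) = -0.008718
|∇h| = √(0.002154² + -0.008718²) = 0.00898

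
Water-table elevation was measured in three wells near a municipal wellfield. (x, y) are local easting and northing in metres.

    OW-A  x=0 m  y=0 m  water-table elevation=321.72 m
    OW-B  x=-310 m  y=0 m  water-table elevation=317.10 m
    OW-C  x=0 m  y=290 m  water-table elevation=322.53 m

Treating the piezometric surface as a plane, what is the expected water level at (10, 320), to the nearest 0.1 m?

322.8 m

∂h/∂x = (317.10 − 321.72) / (-310 − 0) = +0.01490
∂h/∂y = (322.53 − 321.72) / (290 − 0) = +0.002793
h(10, 320) = 321.72 + (+0.01490)·(10) + (+0.002793)·(320) = 321.72 +0.149 +0.894 = 322.763 m.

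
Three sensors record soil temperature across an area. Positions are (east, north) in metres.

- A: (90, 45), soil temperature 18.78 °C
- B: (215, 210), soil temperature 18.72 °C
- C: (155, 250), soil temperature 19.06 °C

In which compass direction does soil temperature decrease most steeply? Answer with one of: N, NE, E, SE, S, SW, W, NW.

SE

Taking A as reference: B−A = (125, 165, -0.06); C−A = (65, 205, +0.28).
Solve a·Δx + b·Δy = ΔT: det = 125·205 − 65·165 = 14900.
∂T/∂x = [(-0.06)·205 − (+0.28)·165] / 14900 = -0.003926
∂T/∂y = [125·(+0.28) − 65·(-0.06)] / 14900 = +0.002611
Steepest decrease is along −∇f = (+0.003926 E, -0.002611 N) → southeast.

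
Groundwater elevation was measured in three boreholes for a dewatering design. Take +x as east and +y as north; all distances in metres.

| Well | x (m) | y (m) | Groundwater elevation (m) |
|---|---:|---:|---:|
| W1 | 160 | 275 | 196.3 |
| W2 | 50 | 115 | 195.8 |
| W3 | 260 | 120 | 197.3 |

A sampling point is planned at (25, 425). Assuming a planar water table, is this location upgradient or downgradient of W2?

downgradient

With h = a·x + b·y + c and W1 as origin, the differences give:
  (-110)·a + (-160)·b = -0.5
  100·a + (-155)·b = +1.0
Eliminate b (×(-155) and ×(-160), subtract): 33050·a = 237.50 → a = ∂h/∂x = +0.007186
Back-substitute: b = ∂h/∂y = -0.001815.
Head at (25, 425) = 196.3 + (+0.007186)·(-135) + (-0.001815)·(150) = 195.06 m.
That is lower than the 195.8 m at W2, so the point is downgradient.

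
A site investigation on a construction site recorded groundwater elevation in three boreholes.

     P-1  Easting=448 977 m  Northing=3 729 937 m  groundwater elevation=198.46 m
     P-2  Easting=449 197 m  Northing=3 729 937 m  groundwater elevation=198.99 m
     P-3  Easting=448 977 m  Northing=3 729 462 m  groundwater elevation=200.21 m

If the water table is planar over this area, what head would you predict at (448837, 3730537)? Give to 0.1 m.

∂h/∂x = (198.99 − 198.46) / (449197 − 448977) = +0.002409
∂h/∂y = (200.21 − 198.46) / (3729462 − 3729937) = -0.003684
h(448837, 3730537) = 198.46 + (+0.002409)·(-140) + (-0.003684)·(600) = 198.46 -0.337 -2.211 = 195.912 m.

195.9 m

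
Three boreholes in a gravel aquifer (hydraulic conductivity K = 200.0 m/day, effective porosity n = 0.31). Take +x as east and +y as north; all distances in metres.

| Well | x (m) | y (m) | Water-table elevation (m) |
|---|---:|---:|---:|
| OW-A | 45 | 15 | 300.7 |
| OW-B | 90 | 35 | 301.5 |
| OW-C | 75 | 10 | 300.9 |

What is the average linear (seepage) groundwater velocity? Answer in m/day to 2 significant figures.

13 m/day

Three-point gradient (reference OW-A): Δ to OW-B = (45, 20, +0.8), Δ to OW-C = (30, -5, +0.2).
∂h/∂x = +0.009697, ∂h/∂y = +0.01818 (det = -825).
|∇h| = √(0.009697² + 0.01818²) = 0.0206
Seepage velocity v = K·i/n = 200.0 × 0.0206 / 0.31 = 13.29 m/day.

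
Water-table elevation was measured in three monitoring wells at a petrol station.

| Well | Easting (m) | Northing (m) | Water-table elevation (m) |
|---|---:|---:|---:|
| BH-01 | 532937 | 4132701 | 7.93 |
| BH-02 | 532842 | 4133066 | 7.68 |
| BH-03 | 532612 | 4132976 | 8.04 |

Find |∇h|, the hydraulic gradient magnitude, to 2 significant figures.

With h = a·x + b·y + c and BH-01 as origin, the differences give:
  (-95)·a + 365·b = -0.25
  (-325)·a + 275·b = +0.11
Eliminate b (×275 and ×365, subtract): 92500·a = -108.900 → a = ∂h/∂x = -0.001177
Back-substitute: b = ∂h/∂y = -0.0009914.
|∇h| = √(-0.001177² + -0.0009914²) = 0.001539

0.0015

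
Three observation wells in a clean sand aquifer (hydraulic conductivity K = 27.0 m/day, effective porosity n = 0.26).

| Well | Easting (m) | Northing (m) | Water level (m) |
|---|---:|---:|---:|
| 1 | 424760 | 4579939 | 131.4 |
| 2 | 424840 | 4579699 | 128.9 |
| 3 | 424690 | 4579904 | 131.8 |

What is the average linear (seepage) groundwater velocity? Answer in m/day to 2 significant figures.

1.2 m/day

Taking 1 as reference: 2−1 = (80, -240, -2.5); 3−1 = (-70, -35, +0.4).
Determinant of the coordinate differences = 80·(-35) − (-70)·(-240) = -19600.
∂h/∂x = [(-2.5)·(-35) − (+0.4)·(-240)] / -19600 = -0.009362
∂h/∂y = [80·(+0.4) − (-70)·(-2.5)] / -19600 = +0.007296
|∇h| = √(-0.009362² + 0.007296²) = 0.01187
Seepage velocity v = K·i/n = 27.0 × 0.01187 / 0.26 = 1.233 m/day.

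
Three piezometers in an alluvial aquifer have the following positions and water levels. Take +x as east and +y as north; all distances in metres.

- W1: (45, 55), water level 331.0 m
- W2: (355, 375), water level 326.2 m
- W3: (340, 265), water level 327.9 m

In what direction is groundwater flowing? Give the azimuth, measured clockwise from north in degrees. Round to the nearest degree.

Three-point gradient (reference W1): Δ to W2 = (310, 320, -4.8), Δ to W3 = (295, 210, -3.1).
∂h/∂x = +0.0005461, ∂h/∂y = -0.01553 (det = -29300).
Flow direction (−∇h) has components (-0.0005461 E, +0.01553 N).
Azimuth = atan2(E, N) = atan2(-0.0005461, +0.01553) = 358.0° ≈ 358°.

358°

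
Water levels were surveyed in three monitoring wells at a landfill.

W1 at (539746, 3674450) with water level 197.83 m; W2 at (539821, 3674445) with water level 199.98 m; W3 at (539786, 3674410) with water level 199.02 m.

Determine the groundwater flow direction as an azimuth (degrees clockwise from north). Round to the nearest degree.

272°

Taking W1 as reference: W2−W1 = (75, -5, +2.15); W3−W1 = (40, -40, +1.19).
Solve a·Δx + b·Δy = Δh: det = 75·(-40) − 40·(-5) = -2800.
∂h/∂x = [(+2.15)·(-40) − (+1.19)·(-5)] / -2800 = +0.02859
∂h/∂y = [75·(+1.19) − 40·(+2.15)] / -2800 = -0.001161
Flow direction (−∇h) has components (-0.02859 E, +0.001161 N).
Azimuth = atan2(E, N) = atan2(-0.02859, +0.001161) = 272.3° ≈ 272°.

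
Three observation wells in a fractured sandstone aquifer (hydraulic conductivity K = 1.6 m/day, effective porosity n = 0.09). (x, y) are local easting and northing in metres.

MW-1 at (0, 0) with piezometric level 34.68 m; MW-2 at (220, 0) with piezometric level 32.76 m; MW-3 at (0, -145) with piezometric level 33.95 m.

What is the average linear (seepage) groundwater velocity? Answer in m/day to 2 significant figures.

0.18 m/day

∂h/∂x = (32.76 − 34.68) / (220 − 0) = -0.008727
∂h/∂y = (33.95 − 34.68) / (-145 − 0) = +0.005034
|∇h| = √(-0.008727² + 0.005034²) = 0.01007
Seepage velocity v = K·i/n = 1.6 × 0.01007 / 0.09 = 0.179 m/day.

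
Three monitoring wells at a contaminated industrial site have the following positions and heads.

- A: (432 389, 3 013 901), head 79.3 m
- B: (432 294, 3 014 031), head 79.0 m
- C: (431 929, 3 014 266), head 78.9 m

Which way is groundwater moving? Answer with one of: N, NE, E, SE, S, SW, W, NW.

With h = a·x + b·y + c and A as origin, the differences give:
  (-95)·a + 130·b = -0.3
  (-460)·a + 365·b = -0.4
Eliminate b (×365 and ×130, subtract): 25125·a = -57.50 → a = ∂h/∂x = -0.002289
Back-substitute: b = ∂h/∂y = -0.003980.
Flow = −∇h = (+0.002289 east, +0.003980 north), which points northeast.

NE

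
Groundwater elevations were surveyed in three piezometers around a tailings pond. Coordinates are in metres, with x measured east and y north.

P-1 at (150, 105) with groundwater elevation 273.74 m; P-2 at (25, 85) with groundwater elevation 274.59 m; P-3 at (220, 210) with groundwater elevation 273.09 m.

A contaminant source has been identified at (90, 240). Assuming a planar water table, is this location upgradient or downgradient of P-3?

Three-point gradient (reference P-1): Δ to P-2 = (-125, -20, +0.85), Δ to P-3 = (70, 105, -0.65).
∂h/∂x = -0.006503, ∂h/∂y = -0.001855 (det = -11725).
Head at (90, 240) = 273.74 + (-0.006503)·(-60) + (-0.001855)·(135) = 273.88 m.
That is higher than the 273.09 m at P-3, so the point is upgradient.

upgradient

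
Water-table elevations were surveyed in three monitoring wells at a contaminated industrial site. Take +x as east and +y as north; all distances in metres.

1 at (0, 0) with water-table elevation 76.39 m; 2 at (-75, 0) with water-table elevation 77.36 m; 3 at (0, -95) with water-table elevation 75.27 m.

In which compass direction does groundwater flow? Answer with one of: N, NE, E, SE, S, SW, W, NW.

∂h/∂x = (77.36 − 76.39) / (-75 − 0) = -0.01293
∂h/∂y = (75.27 − 76.39) / (-95 − 0) = +0.01179
Flow = −∇h = (+0.01293 east, -0.01179 north), which points southeast.

SE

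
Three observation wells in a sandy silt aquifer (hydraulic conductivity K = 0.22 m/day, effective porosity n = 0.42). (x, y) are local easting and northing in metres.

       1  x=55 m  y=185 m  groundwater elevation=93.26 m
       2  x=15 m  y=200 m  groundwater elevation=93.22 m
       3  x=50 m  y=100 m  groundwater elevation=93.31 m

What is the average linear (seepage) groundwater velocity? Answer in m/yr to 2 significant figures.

0.19 m/yr

Taking 1 as reference: 2−1 = (-40, 15, -0.04); 3−1 = (-5, -85, +0.05).
Solve a·Δx + b·Δy = Δh: det = (-40)·(-85) − (-5)·15 = 3475.
∂h/∂x = [(-0.04)·(-85) − (+0.05)·15] / 3475 = +0.0007626
∂h/∂y = [(-40)·(+0.05) − (-5)·(-0.04)] / 3475 = -0.0006331
|∇h| = √(0.0007626² + -0.0006331²) = 0.0009911
Seepage velocity v = K·i/n = 0.22 × 0.0009911 / 0.42 = 0.0005191 m/day = 0.1896 m/yr.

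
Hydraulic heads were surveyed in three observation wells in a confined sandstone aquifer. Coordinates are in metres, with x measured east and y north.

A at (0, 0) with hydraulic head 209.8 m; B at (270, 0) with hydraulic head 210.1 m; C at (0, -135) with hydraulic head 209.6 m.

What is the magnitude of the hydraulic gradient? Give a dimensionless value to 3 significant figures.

∂h/∂x = (210.1 − 209.8) / (270 − 0) = +0.001111
∂h/∂y = (209.6 − 209.8) / (-135 − 0) = +0.001481
|∇h| = √(0.001111² + 0.001481²) = 0.001851

0.00185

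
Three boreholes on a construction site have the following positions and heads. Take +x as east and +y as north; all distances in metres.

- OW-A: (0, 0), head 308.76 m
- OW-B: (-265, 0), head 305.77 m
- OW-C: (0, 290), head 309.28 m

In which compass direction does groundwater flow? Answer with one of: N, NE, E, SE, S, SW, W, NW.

W

∂h/∂x = (305.77 − 308.76) / (-265 − 0) = +0.01128
∂h/∂y = (309.28 − 308.76) / (290 − 0) = +0.001793
Flow = −∇h = (-0.01128 east, -0.001793 north), which points west.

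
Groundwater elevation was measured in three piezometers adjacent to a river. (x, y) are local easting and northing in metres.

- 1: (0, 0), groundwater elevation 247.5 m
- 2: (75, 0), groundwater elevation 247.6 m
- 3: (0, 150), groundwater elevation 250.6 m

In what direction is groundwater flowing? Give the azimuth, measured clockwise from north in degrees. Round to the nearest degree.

184°

∂h/∂x = (247.6 − 247.5) / (75 − 0) = +0.001333
∂h/∂y = (250.6 − 247.5) / (150 − 0) = +0.02067
Flow direction (−∇h) has components (-0.001333 E, -0.02067 N).
Azimuth = atan2(E, N) = atan2(-0.001333, -0.02067) = 183.7° ≈ 184°.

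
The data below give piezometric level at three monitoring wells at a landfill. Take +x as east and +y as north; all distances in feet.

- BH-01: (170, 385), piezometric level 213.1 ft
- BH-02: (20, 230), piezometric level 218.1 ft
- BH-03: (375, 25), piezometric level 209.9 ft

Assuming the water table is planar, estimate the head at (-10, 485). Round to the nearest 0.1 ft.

Three-point gradient (reference BH-01): Δ to BH-02 = (-150, -155, +5.0), Δ to BH-03 = (205, -360, -3.2).
∂h/∂x = -0.02677, ∂h/∂y = -0.006354 (det = 85775).
h(-10, 485) = 213.1 + (-0.02677)·(-180) + (-0.006354)·(100) = 213.1 +4.818 -0.635 = 217.283 ft.

217.3 ft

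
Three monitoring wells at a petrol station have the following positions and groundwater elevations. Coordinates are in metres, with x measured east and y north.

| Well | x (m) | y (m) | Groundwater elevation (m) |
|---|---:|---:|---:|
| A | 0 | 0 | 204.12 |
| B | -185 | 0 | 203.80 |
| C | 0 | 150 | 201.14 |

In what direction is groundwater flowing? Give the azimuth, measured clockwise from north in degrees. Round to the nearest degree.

∂h/∂x = (203.80 − 204.12) / (-185 − 0) = +0.001730
∂h/∂y = (201.14 − 204.12) / (150 − 0) = -0.01987
Flow direction (−∇h) has components (-0.001730 E, +0.01987 N).
Azimuth = atan2(E, N) = atan2(-0.001730, +0.01987) = 355.0° ≈ 355°.

355°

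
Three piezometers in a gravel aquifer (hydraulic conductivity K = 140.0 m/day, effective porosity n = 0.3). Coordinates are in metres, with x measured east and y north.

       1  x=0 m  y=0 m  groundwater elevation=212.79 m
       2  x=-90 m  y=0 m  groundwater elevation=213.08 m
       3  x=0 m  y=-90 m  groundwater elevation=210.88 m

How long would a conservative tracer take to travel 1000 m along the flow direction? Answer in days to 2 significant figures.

∂h/∂x = (213.08 − 212.79) / (-90 − 0) = -0.003222
∂h/∂y = (210.88 − 212.79) / (-90 − 0) = +0.02122
|∇h| = √(-0.003222² + 0.02122²) = 0.02146
Seepage velocity v = K·i/n = 140.0 × 0.02146 / 0.3 = 10.01 m/day.
t = 1000 / 10.01 = 99.9 days.

100 days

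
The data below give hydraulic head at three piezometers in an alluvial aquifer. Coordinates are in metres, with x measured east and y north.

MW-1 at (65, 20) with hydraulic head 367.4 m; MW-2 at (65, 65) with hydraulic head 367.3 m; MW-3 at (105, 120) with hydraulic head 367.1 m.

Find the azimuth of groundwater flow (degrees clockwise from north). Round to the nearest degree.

041°

Differences from MW-1: to MW-2 (Δx, Δy, Δh) = (0, 45, -0.1); to MW-3 = (40, 100, -0.3).
Determinant of the coordinate differences = 0·100 − 40·45 = -1800.
∂h/∂x = [(-0.1)·100 − (-0.3)·45] / -1800 = -0.001944
∂h/∂y = [0·(-0.3) − 40·(-0.1)] / -1800 = -0.002222
Flow direction (−∇h) has components (+0.001944 E, +0.002222 N).
Azimuth = atan2(E, N) = atan2(+0.001944, +0.002222) = 41.2° ≈ 041°.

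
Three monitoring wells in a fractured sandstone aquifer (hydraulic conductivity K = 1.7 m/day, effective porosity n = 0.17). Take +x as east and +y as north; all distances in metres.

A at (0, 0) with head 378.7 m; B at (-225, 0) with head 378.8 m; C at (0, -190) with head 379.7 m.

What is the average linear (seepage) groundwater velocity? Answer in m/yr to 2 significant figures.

∂h/∂x = (378.8 − 378.7) / (-225 − 0) = -0.0004444
∂h/∂y = (379.7 − 378.7) / (-190 − 0) = -0.005263
|∇h| = √(-0.0004444² + -0.005263²) = 0.005282
Seepage velocity v = K·i/n = 1.7 × 0.005282 / 0.17 = 0.05282 m/day = 19.29 m/yr.

19 m/yr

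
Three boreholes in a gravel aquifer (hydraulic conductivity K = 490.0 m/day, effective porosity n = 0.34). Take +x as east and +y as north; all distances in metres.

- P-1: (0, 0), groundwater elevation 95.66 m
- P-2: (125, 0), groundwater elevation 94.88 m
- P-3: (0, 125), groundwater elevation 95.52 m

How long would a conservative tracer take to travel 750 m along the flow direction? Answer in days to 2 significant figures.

∂h/∂x = (94.88 − 95.66) / (125 − 0) = -0.006240
∂h/∂y = (95.52 − 95.66) / (125 − 0) = -0.001120
|∇h| = √(-0.006240² + -0.001120²) = 0.00634
Seepage velocity v = K·i/n = 490.0 × 0.00634 / 0.34 = 9.137 m/day.
t = 750 / 9.137 = 82.08 days.

82 days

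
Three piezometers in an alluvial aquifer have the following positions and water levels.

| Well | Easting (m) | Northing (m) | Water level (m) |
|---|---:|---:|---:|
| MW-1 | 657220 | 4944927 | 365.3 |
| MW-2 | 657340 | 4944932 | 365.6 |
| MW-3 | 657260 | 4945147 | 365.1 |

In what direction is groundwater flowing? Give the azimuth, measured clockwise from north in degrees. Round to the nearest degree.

298°

Taking MW-1 as reference: MW-2−MW-1 = (120, 5, +0.3); MW-3−MW-1 = (40, 220, -0.2).
Solve a·Δx + b·Δy = Δh: det = 120·220 − 40·5 = 26200.
∂h/∂x = [(+0.3)·220 − (-0.2)·5] / 26200 = +0.002557
∂h/∂y = [120·(-0.2) − 40·(+0.3)] / 26200 = -0.001374
Flow direction (−∇h) has components (-0.002557 E, +0.001374 N).
Azimuth = atan2(E, N) = atan2(-0.002557, +0.001374) = 298.2° ≈ 298°.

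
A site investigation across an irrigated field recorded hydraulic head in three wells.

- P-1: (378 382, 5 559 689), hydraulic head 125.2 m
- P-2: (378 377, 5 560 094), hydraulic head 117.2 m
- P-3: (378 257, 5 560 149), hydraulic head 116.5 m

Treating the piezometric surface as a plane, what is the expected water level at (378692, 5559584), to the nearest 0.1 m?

Taking P-1 as reference: P-2−P-1 = (-5, 405, -8.0); P-3−P-1 = (-125, 460, -8.7).
Determinant of the coordinate differences = (-5)·460 − (-125)·405 = 48325.
∂h/∂x = [(-8.0)·460 − (-8.7)·405] / 48325 = -0.003238
∂h/∂y = [(-5)·(-8.7) − (-125)·(-8.0)] / 48325 = -0.01979
h(378692, 5559584) = 125.2 + (-0.003238)·(310) + (-0.01979)·(-105) = 125.2 -1.004 +2.078 = 126.274 m.

126.3 m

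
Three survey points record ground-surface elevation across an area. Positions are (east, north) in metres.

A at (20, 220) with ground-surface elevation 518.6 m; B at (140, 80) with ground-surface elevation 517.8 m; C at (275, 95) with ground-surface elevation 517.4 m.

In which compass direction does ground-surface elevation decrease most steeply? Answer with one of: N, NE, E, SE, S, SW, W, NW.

With z = a·x + b·y + c and A as origin, the differences give:
  120·a + (-140)·b = -0.8
  255·a + (-125)·b = -1.2
Eliminate b (×(-125) and ×(-140), subtract): 20700·a = -68.00 → a = ∂z/∂x = -0.003285
Back-substitute: b = ∂z/∂y = +0.002899.
Steepest decrease is along −∇f = (+0.003285 E, -0.002899 N) → southeast.

SE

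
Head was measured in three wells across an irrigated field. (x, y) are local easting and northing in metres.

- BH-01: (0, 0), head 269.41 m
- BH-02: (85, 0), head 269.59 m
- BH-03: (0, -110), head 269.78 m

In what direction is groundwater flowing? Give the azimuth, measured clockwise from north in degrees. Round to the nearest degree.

328°

∂h/∂x = (269.59 − 269.41) / (85 − 0) = +0.002118
∂h/∂y = (269.78 − 269.41) / (-110 − 0) = -0.003364
Flow direction (−∇h) has components (-0.002118 E, +0.003364 N).
Azimuth = atan2(E, N) = atan2(-0.002118, +0.003364) = 327.8° ≈ 328°.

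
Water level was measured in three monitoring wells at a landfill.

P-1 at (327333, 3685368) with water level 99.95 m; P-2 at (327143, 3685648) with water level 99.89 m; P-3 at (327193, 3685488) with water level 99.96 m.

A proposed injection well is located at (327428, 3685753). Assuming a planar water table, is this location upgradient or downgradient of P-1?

downgradient

With h = a·x + b·y + c and P-1 as origin, the differences give:
  (-190)·a + 280·b = -0.06
  (-140)·a + 120·b = +0.01
Eliminate b (×120 and ×280, subtract): 16400·a = -10.000 → a = ∂h/∂x = -0.0006098
Back-substitute: b = ∂h/∂y = -0.0006280.
Head at (327428, 3685753) = 99.95 + (-0.0006098)·(95) + (-0.0006280)·(385) = 99.65 m.
That is lower than the 99.95 m at P-1, so the point is downgradient.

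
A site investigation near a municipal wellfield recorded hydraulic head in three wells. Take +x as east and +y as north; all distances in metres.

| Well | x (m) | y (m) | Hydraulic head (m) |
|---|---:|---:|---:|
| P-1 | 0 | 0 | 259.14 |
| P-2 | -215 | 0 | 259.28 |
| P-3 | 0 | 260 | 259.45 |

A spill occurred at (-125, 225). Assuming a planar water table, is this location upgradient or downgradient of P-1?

upgradient

∂h/∂x = (259.28 − 259.14) / (-215 − 0) = -0.0006512
∂h/∂y = (259.45 − 259.14) / (260 − 0) = +0.001192
Head at (-125, 225) = 259.14 + (-0.0006512)·(-125) + (+0.001192)·(225) = 259.49 m.
That is higher than the 259.14 m at P-1, so the point is upgradient.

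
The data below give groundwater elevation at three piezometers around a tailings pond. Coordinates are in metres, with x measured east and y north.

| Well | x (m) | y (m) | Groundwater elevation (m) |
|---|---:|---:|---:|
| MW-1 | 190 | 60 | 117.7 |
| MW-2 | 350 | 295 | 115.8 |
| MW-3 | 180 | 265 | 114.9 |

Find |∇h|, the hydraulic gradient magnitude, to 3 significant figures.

With h = a·x + b·y + c and MW-1 as origin, the differences give:
  160·a + 235·b = -1.9
  (-10)·a + 205·b = -2.8
Eliminate b (×205 and ×235, subtract): 35150·a = 268.50 → a = ∂h/∂x = +0.007639
Back-substitute: b = ∂h/∂y = -0.01329.
|∇h| = √(0.007639² + -0.01329²) = 0.01533

0.0153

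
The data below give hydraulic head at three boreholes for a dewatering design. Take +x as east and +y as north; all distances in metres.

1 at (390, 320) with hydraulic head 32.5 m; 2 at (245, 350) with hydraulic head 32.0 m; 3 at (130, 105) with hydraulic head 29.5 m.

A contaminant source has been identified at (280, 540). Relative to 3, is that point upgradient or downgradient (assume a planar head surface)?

upgradient

Three-point gradient (reference 1): Δ to 2 = (-145, 30, -0.5), Δ to 3 = (-260, -215, -3.0).
∂h/∂x = +0.005067, ∂h/∂y = +0.007826 (det = 38975).
Head at (280, 540) = 32.5 + (+0.005067)·(-110) + (+0.007826)·(220) = 33.66 m.
That is higher than the 29.5 m at 3, so the point is upgradient.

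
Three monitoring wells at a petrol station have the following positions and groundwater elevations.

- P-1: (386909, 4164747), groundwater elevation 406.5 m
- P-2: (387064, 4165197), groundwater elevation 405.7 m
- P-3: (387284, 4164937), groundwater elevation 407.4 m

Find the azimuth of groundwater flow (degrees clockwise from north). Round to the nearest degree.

308°

Taking P-1 as reference: P-2−P-1 = (155, 450, -0.8); P-3−P-1 = (375, 190, +0.9).
Solve a·Δx + b·Δy = Δh: det = 155·190 − 375·450 = -139300.
∂h/∂x = [(-0.8)·190 − (+0.9)·450] / -139300 = +0.003999
∂h/∂y = [155·(+0.9) − 375·(-0.8)] / -139300 = -0.003155
Flow direction (−∇h) has components (-0.003999 E, +0.003155 N).
Azimuth = atan2(E, N) = atan2(-0.003999, +0.003155) = 308.3° ≈ 308°.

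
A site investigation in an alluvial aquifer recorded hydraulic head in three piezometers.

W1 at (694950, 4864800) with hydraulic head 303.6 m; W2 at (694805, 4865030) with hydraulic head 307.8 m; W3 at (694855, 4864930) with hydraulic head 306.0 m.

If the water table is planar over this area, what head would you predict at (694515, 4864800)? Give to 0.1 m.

Taking W1 as reference: W2−W1 = (-145, 230, +4.2); W3−W1 = (-95, 130, +2.4).
Solve a·Δx + b·Δy = Δh: det = (-145)·130 − (-95)·230 = 3000.
∂h/∂x = [(+4.2)·130 − (+2.4)·230] / 3000 = -0.002000
∂h/∂y = [(-145)·(+2.4) − (-95)·(+4.2)] / 3000 = +0.01700
h(694515, 4864800) = 303.6 + (-0.002000)·(-435) + (+0.01700)·(0) = 303.6 +0.870 +0.000 = 304.470 m.

304.5 m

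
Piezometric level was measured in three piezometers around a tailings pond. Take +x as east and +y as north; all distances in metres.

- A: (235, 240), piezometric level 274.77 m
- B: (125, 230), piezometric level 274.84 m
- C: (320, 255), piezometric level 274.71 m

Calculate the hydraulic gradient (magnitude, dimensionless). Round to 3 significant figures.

0.000988

With h = a·x + b·y + c and A as origin, the differences give:
  (-110)·a + (-10)·b = +0.07
  85·a + 15·b = -0.06
Eliminate b (×15 and ×(-10), subtract): -800·a = 0.450 → a = ∂h/∂x = -0.0005625
Back-substitute: b = ∂h/∂y = -0.0008125.
|∇h| = √(-0.0005625² + -0.0008125²) = 0.0009882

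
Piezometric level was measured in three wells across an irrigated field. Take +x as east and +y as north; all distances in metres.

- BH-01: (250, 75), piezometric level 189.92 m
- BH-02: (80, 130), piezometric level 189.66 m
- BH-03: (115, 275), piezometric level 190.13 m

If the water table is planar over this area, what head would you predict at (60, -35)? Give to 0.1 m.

189.2 m

With h = a·x + b·y + c and BH-01 as origin, the differences give:
  (-170)·a + 55·b = -0.26
  (-135)·a + 200·b = +0.21
Eliminate b (×200 and ×55, subtract): -26575·a = -63.550 → a = ∂h/∂x = +0.002391
Back-substitute: b = ∂h/∂y = +0.002664.
h(60, -35) = 189.92 + (+0.002391)·(-190) + (+0.002664)·(-110) = 189.92 -0.454 -0.293 = 189.173 m.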